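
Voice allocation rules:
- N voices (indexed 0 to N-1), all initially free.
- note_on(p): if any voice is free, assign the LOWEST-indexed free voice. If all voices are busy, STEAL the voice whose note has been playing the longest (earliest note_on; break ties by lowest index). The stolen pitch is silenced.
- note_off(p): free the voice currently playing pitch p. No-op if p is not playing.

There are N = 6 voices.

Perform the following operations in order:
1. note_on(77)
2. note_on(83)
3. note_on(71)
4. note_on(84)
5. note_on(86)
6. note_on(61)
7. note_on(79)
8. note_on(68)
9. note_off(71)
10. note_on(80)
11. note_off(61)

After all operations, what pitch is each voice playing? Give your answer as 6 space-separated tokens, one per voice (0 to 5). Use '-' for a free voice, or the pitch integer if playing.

Answer: 79 68 80 84 86 -

Derivation:
Op 1: note_on(77): voice 0 is free -> assigned | voices=[77 - - - - -]
Op 2: note_on(83): voice 1 is free -> assigned | voices=[77 83 - - - -]
Op 3: note_on(71): voice 2 is free -> assigned | voices=[77 83 71 - - -]
Op 4: note_on(84): voice 3 is free -> assigned | voices=[77 83 71 84 - -]
Op 5: note_on(86): voice 4 is free -> assigned | voices=[77 83 71 84 86 -]
Op 6: note_on(61): voice 5 is free -> assigned | voices=[77 83 71 84 86 61]
Op 7: note_on(79): all voices busy, STEAL voice 0 (pitch 77, oldest) -> assign | voices=[79 83 71 84 86 61]
Op 8: note_on(68): all voices busy, STEAL voice 1 (pitch 83, oldest) -> assign | voices=[79 68 71 84 86 61]
Op 9: note_off(71): free voice 2 | voices=[79 68 - 84 86 61]
Op 10: note_on(80): voice 2 is free -> assigned | voices=[79 68 80 84 86 61]
Op 11: note_off(61): free voice 5 | voices=[79 68 80 84 86 -]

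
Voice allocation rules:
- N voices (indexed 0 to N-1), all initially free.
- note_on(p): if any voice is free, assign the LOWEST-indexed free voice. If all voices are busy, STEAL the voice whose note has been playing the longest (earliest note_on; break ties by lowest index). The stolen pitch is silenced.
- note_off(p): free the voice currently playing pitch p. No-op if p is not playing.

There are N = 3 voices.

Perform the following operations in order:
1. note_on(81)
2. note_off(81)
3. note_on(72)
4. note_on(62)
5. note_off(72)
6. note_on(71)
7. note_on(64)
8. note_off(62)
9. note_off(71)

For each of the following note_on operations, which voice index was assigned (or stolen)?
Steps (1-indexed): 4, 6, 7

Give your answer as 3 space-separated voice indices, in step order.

Answer: 1 0 2

Derivation:
Op 1: note_on(81): voice 0 is free -> assigned | voices=[81 - -]
Op 2: note_off(81): free voice 0 | voices=[- - -]
Op 3: note_on(72): voice 0 is free -> assigned | voices=[72 - -]
Op 4: note_on(62): voice 1 is free -> assigned | voices=[72 62 -]
Op 5: note_off(72): free voice 0 | voices=[- 62 -]
Op 6: note_on(71): voice 0 is free -> assigned | voices=[71 62 -]
Op 7: note_on(64): voice 2 is free -> assigned | voices=[71 62 64]
Op 8: note_off(62): free voice 1 | voices=[71 - 64]
Op 9: note_off(71): free voice 0 | voices=[- - 64]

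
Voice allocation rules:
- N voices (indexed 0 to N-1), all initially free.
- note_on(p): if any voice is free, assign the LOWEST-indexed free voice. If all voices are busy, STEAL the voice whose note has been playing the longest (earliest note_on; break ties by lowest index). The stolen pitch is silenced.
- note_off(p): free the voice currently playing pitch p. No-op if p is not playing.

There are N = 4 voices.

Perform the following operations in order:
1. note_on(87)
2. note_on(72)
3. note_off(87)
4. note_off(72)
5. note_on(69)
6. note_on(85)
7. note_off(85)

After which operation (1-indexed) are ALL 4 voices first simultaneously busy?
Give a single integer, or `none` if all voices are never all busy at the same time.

Answer: none

Derivation:
Op 1: note_on(87): voice 0 is free -> assigned | voices=[87 - - -]
Op 2: note_on(72): voice 1 is free -> assigned | voices=[87 72 - -]
Op 3: note_off(87): free voice 0 | voices=[- 72 - -]
Op 4: note_off(72): free voice 1 | voices=[- - - -]
Op 5: note_on(69): voice 0 is free -> assigned | voices=[69 - - -]
Op 6: note_on(85): voice 1 is free -> assigned | voices=[69 85 - -]
Op 7: note_off(85): free voice 1 | voices=[69 - - -]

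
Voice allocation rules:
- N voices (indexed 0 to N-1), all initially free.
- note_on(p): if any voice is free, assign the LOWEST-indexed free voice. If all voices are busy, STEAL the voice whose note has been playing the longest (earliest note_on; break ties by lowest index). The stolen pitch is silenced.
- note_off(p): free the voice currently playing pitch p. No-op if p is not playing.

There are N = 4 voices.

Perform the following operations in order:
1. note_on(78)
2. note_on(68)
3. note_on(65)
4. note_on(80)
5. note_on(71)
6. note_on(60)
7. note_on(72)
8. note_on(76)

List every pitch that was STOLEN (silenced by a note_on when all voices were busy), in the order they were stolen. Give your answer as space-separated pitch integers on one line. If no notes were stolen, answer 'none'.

Op 1: note_on(78): voice 0 is free -> assigned | voices=[78 - - -]
Op 2: note_on(68): voice 1 is free -> assigned | voices=[78 68 - -]
Op 3: note_on(65): voice 2 is free -> assigned | voices=[78 68 65 -]
Op 4: note_on(80): voice 3 is free -> assigned | voices=[78 68 65 80]
Op 5: note_on(71): all voices busy, STEAL voice 0 (pitch 78, oldest) -> assign | voices=[71 68 65 80]
Op 6: note_on(60): all voices busy, STEAL voice 1 (pitch 68, oldest) -> assign | voices=[71 60 65 80]
Op 7: note_on(72): all voices busy, STEAL voice 2 (pitch 65, oldest) -> assign | voices=[71 60 72 80]
Op 8: note_on(76): all voices busy, STEAL voice 3 (pitch 80, oldest) -> assign | voices=[71 60 72 76]

Answer: 78 68 65 80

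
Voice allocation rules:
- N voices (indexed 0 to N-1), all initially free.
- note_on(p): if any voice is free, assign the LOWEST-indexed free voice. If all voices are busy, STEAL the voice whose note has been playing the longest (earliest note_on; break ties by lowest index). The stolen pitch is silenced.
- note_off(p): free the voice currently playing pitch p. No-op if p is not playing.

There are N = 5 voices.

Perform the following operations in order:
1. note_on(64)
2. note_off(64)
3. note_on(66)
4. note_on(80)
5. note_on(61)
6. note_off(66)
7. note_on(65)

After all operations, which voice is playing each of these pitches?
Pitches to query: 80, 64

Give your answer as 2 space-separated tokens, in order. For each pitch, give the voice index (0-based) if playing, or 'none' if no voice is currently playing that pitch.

Op 1: note_on(64): voice 0 is free -> assigned | voices=[64 - - - -]
Op 2: note_off(64): free voice 0 | voices=[- - - - -]
Op 3: note_on(66): voice 0 is free -> assigned | voices=[66 - - - -]
Op 4: note_on(80): voice 1 is free -> assigned | voices=[66 80 - - -]
Op 5: note_on(61): voice 2 is free -> assigned | voices=[66 80 61 - -]
Op 6: note_off(66): free voice 0 | voices=[- 80 61 - -]
Op 7: note_on(65): voice 0 is free -> assigned | voices=[65 80 61 - -]

Answer: 1 none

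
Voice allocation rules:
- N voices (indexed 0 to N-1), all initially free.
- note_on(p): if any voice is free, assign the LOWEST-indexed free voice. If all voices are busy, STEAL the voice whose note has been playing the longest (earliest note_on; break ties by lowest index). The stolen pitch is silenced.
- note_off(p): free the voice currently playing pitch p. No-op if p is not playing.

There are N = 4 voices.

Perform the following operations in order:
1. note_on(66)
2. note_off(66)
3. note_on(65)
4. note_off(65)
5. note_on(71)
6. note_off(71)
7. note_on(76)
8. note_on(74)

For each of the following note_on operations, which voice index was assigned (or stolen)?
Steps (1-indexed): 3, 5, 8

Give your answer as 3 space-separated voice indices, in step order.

Op 1: note_on(66): voice 0 is free -> assigned | voices=[66 - - -]
Op 2: note_off(66): free voice 0 | voices=[- - - -]
Op 3: note_on(65): voice 0 is free -> assigned | voices=[65 - - -]
Op 4: note_off(65): free voice 0 | voices=[- - - -]
Op 5: note_on(71): voice 0 is free -> assigned | voices=[71 - - -]
Op 6: note_off(71): free voice 0 | voices=[- - - -]
Op 7: note_on(76): voice 0 is free -> assigned | voices=[76 - - -]
Op 8: note_on(74): voice 1 is free -> assigned | voices=[76 74 - -]

Answer: 0 0 1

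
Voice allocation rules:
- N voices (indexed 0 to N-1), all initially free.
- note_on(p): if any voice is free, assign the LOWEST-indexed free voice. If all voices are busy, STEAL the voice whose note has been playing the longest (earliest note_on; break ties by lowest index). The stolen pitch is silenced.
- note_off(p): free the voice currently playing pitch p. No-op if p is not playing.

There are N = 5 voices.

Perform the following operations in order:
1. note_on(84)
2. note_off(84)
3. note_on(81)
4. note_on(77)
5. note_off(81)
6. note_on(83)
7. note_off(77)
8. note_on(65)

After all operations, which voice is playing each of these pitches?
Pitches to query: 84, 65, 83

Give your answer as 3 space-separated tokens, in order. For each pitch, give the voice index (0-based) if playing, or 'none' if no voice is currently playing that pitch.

Answer: none 1 0

Derivation:
Op 1: note_on(84): voice 0 is free -> assigned | voices=[84 - - - -]
Op 2: note_off(84): free voice 0 | voices=[- - - - -]
Op 3: note_on(81): voice 0 is free -> assigned | voices=[81 - - - -]
Op 4: note_on(77): voice 1 is free -> assigned | voices=[81 77 - - -]
Op 5: note_off(81): free voice 0 | voices=[- 77 - - -]
Op 6: note_on(83): voice 0 is free -> assigned | voices=[83 77 - - -]
Op 7: note_off(77): free voice 1 | voices=[83 - - - -]
Op 8: note_on(65): voice 1 is free -> assigned | voices=[83 65 - - -]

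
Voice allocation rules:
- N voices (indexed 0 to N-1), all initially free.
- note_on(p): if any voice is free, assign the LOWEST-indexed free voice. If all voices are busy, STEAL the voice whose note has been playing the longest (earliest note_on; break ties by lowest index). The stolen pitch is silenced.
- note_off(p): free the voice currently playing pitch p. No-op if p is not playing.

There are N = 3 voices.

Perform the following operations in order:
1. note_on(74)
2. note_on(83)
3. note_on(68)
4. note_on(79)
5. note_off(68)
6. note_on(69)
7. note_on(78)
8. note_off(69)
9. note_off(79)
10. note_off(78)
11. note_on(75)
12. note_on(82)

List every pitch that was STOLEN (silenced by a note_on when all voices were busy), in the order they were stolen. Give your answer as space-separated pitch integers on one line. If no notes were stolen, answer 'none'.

Op 1: note_on(74): voice 0 is free -> assigned | voices=[74 - -]
Op 2: note_on(83): voice 1 is free -> assigned | voices=[74 83 -]
Op 3: note_on(68): voice 2 is free -> assigned | voices=[74 83 68]
Op 4: note_on(79): all voices busy, STEAL voice 0 (pitch 74, oldest) -> assign | voices=[79 83 68]
Op 5: note_off(68): free voice 2 | voices=[79 83 -]
Op 6: note_on(69): voice 2 is free -> assigned | voices=[79 83 69]
Op 7: note_on(78): all voices busy, STEAL voice 1 (pitch 83, oldest) -> assign | voices=[79 78 69]
Op 8: note_off(69): free voice 2 | voices=[79 78 -]
Op 9: note_off(79): free voice 0 | voices=[- 78 -]
Op 10: note_off(78): free voice 1 | voices=[- - -]
Op 11: note_on(75): voice 0 is free -> assigned | voices=[75 - -]
Op 12: note_on(82): voice 1 is free -> assigned | voices=[75 82 -]

Answer: 74 83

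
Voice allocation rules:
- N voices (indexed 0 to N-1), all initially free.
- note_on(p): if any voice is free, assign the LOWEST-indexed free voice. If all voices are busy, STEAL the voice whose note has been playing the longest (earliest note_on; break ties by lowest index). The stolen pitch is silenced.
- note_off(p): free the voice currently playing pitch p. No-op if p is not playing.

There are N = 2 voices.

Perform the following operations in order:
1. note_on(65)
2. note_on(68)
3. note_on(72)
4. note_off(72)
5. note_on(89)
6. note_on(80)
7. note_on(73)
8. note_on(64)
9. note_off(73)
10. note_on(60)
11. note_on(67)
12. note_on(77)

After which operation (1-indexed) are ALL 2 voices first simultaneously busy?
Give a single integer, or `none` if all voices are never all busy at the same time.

Answer: 2

Derivation:
Op 1: note_on(65): voice 0 is free -> assigned | voices=[65 -]
Op 2: note_on(68): voice 1 is free -> assigned | voices=[65 68]
Op 3: note_on(72): all voices busy, STEAL voice 0 (pitch 65, oldest) -> assign | voices=[72 68]
Op 4: note_off(72): free voice 0 | voices=[- 68]
Op 5: note_on(89): voice 0 is free -> assigned | voices=[89 68]
Op 6: note_on(80): all voices busy, STEAL voice 1 (pitch 68, oldest) -> assign | voices=[89 80]
Op 7: note_on(73): all voices busy, STEAL voice 0 (pitch 89, oldest) -> assign | voices=[73 80]
Op 8: note_on(64): all voices busy, STEAL voice 1 (pitch 80, oldest) -> assign | voices=[73 64]
Op 9: note_off(73): free voice 0 | voices=[- 64]
Op 10: note_on(60): voice 0 is free -> assigned | voices=[60 64]
Op 11: note_on(67): all voices busy, STEAL voice 1 (pitch 64, oldest) -> assign | voices=[60 67]
Op 12: note_on(77): all voices busy, STEAL voice 0 (pitch 60, oldest) -> assign | voices=[77 67]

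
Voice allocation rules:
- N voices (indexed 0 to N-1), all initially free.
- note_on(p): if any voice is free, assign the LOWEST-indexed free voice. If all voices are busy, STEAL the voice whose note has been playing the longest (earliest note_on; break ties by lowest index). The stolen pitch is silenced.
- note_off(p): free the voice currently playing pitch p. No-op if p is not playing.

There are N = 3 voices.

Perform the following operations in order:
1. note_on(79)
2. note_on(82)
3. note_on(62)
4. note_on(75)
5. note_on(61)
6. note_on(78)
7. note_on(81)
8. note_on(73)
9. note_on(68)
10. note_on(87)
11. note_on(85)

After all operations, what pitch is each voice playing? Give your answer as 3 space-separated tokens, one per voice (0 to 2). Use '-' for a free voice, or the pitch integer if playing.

Answer: 87 85 68

Derivation:
Op 1: note_on(79): voice 0 is free -> assigned | voices=[79 - -]
Op 2: note_on(82): voice 1 is free -> assigned | voices=[79 82 -]
Op 3: note_on(62): voice 2 is free -> assigned | voices=[79 82 62]
Op 4: note_on(75): all voices busy, STEAL voice 0 (pitch 79, oldest) -> assign | voices=[75 82 62]
Op 5: note_on(61): all voices busy, STEAL voice 1 (pitch 82, oldest) -> assign | voices=[75 61 62]
Op 6: note_on(78): all voices busy, STEAL voice 2 (pitch 62, oldest) -> assign | voices=[75 61 78]
Op 7: note_on(81): all voices busy, STEAL voice 0 (pitch 75, oldest) -> assign | voices=[81 61 78]
Op 8: note_on(73): all voices busy, STEAL voice 1 (pitch 61, oldest) -> assign | voices=[81 73 78]
Op 9: note_on(68): all voices busy, STEAL voice 2 (pitch 78, oldest) -> assign | voices=[81 73 68]
Op 10: note_on(87): all voices busy, STEAL voice 0 (pitch 81, oldest) -> assign | voices=[87 73 68]
Op 11: note_on(85): all voices busy, STEAL voice 1 (pitch 73, oldest) -> assign | voices=[87 85 68]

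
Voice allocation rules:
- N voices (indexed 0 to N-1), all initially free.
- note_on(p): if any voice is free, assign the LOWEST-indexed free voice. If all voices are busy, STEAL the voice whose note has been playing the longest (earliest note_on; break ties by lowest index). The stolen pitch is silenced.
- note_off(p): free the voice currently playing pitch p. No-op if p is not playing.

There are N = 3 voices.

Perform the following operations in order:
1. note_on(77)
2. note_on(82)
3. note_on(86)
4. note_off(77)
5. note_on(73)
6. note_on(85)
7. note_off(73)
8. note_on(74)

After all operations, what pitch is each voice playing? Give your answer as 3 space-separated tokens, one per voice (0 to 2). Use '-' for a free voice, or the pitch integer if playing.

Answer: 74 85 86

Derivation:
Op 1: note_on(77): voice 0 is free -> assigned | voices=[77 - -]
Op 2: note_on(82): voice 1 is free -> assigned | voices=[77 82 -]
Op 3: note_on(86): voice 2 is free -> assigned | voices=[77 82 86]
Op 4: note_off(77): free voice 0 | voices=[- 82 86]
Op 5: note_on(73): voice 0 is free -> assigned | voices=[73 82 86]
Op 6: note_on(85): all voices busy, STEAL voice 1 (pitch 82, oldest) -> assign | voices=[73 85 86]
Op 7: note_off(73): free voice 0 | voices=[- 85 86]
Op 8: note_on(74): voice 0 is free -> assigned | voices=[74 85 86]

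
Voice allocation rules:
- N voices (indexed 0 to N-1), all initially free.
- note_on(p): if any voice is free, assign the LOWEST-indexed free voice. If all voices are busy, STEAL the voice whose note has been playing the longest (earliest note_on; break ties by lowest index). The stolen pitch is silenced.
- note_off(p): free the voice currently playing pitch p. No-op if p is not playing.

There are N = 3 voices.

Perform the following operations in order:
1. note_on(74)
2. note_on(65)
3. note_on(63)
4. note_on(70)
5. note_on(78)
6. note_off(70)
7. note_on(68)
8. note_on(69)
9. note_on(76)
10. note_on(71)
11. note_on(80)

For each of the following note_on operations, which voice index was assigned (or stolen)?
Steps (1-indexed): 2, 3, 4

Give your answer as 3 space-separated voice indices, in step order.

Op 1: note_on(74): voice 0 is free -> assigned | voices=[74 - -]
Op 2: note_on(65): voice 1 is free -> assigned | voices=[74 65 -]
Op 3: note_on(63): voice 2 is free -> assigned | voices=[74 65 63]
Op 4: note_on(70): all voices busy, STEAL voice 0 (pitch 74, oldest) -> assign | voices=[70 65 63]
Op 5: note_on(78): all voices busy, STEAL voice 1 (pitch 65, oldest) -> assign | voices=[70 78 63]
Op 6: note_off(70): free voice 0 | voices=[- 78 63]
Op 7: note_on(68): voice 0 is free -> assigned | voices=[68 78 63]
Op 8: note_on(69): all voices busy, STEAL voice 2 (pitch 63, oldest) -> assign | voices=[68 78 69]
Op 9: note_on(76): all voices busy, STEAL voice 1 (pitch 78, oldest) -> assign | voices=[68 76 69]
Op 10: note_on(71): all voices busy, STEAL voice 0 (pitch 68, oldest) -> assign | voices=[71 76 69]
Op 11: note_on(80): all voices busy, STEAL voice 2 (pitch 69, oldest) -> assign | voices=[71 76 80]

Answer: 1 2 0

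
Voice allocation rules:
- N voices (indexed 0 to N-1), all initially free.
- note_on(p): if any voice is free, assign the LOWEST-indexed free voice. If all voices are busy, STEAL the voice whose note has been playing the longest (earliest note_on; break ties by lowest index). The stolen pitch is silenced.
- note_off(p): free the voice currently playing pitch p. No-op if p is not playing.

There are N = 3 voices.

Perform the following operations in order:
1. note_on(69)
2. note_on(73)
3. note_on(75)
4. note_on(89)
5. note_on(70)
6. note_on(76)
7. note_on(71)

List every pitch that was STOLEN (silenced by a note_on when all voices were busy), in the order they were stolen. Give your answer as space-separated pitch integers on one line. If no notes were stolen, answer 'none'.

Answer: 69 73 75 89

Derivation:
Op 1: note_on(69): voice 0 is free -> assigned | voices=[69 - -]
Op 2: note_on(73): voice 1 is free -> assigned | voices=[69 73 -]
Op 3: note_on(75): voice 2 is free -> assigned | voices=[69 73 75]
Op 4: note_on(89): all voices busy, STEAL voice 0 (pitch 69, oldest) -> assign | voices=[89 73 75]
Op 5: note_on(70): all voices busy, STEAL voice 1 (pitch 73, oldest) -> assign | voices=[89 70 75]
Op 6: note_on(76): all voices busy, STEAL voice 2 (pitch 75, oldest) -> assign | voices=[89 70 76]
Op 7: note_on(71): all voices busy, STEAL voice 0 (pitch 89, oldest) -> assign | voices=[71 70 76]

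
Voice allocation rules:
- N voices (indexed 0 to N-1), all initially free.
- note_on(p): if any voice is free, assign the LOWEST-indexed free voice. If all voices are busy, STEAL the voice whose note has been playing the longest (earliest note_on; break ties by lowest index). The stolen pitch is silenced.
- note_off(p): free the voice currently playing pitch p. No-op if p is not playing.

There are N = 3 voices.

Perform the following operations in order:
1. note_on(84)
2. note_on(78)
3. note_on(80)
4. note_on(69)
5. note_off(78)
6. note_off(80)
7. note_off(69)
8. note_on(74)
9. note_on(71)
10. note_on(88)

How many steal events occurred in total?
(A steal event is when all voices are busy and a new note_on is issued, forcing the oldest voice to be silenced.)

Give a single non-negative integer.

Answer: 1

Derivation:
Op 1: note_on(84): voice 0 is free -> assigned | voices=[84 - -]
Op 2: note_on(78): voice 1 is free -> assigned | voices=[84 78 -]
Op 3: note_on(80): voice 2 is free -> assigned | voices=[84 78 80]
Op 4: note_on(69): all voices busy, STEAL voice 0 (pitch 84, oldest) -> assign | voices=[69 78 80]
Op 5: note_off(78): free voice 1 | voices=[69 - 80]
Op 6: note_off(80): free voice 2 | voices=[69 - -]
Op 7: note_off(69): free voice 0 | voices=[- - -]
Op 8: note_on(74): voice 0 is free -> assigned | voices=[74 - -]
Op 9: note_on(71): voice 1 is free -> assigned | voices=[74 71 -]
Op 10: note_on(88): voice 2 is free -> assigned | voices=[74 71 88]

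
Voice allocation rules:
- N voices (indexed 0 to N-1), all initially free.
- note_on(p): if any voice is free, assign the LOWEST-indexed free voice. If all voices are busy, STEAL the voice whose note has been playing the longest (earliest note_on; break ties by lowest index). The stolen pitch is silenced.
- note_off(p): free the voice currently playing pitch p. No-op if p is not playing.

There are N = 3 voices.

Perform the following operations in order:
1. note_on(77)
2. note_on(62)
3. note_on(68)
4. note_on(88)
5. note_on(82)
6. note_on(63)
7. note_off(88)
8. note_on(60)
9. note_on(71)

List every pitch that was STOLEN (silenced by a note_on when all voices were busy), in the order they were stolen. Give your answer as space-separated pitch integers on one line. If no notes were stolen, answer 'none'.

Answer: 77 62 68 82

Derivation:
Op 1: note_on(77): voice 0 is free -> assigned | voices=[77 - -]
Op 2: note_on(62): voice 1 is free -> assigned | voices=[77 62 -]
Op 3: note_on(68): voice 2 is free -> assigned | voices=[77 62 68]
Op 4: note_on(88): all voices busy, STEAL voice 0 (pitch 77, oldest) -> assign | voices=[88 62 68]
Op 5: note_on(82): all voices busy, STEAL voice 1 (pitch 62, oldest) -> assign | voices=[88 82 68]
Op 6: note_on(63): all voices busy, STEAL voice 2 (pitch 68, oldest) -> assign | voices=[88 82 63]
Op 7: note_off(88): free voice 0 | voices=[- 82 63]
Op 8: note_on(60): voice 0 is free -> assigned | voices=[60 82 63]
Op 9: note_on(71): all voices busy, STEAL voice 1 (pitch 82, oldest) -> assign | voices=[60 71 63]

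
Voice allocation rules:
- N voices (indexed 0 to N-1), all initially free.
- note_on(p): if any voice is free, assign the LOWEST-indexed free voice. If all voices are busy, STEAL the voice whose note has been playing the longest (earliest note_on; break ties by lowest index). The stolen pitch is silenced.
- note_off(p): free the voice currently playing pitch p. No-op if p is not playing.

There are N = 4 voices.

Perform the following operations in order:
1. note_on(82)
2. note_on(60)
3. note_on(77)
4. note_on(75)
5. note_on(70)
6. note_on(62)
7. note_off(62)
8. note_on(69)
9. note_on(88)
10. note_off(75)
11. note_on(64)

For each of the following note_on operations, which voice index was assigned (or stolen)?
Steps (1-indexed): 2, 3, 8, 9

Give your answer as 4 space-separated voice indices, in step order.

Answer: 1 2 1 2

Derivation:
Op 1: note_on(82): voice 0 is free -> assigned | voices=[82 - - -]
Op 2: note_on(60): voice 1 is free -> assigned | voices=[82 60 - -]
Op 3: note_on(77): voice 2 is free -> assigned | voices=[82 60 77 -]
Op 4: note_on(75): voice 3 is free -> assigned | voices=[82 60 77 75]
Op 5: note_on(70): all voices busy, STEAL voice 0 (pitch 82, oldest) -> assign | voices=[70 60 77 75]
Op 6: note_on(62): all voices busy, STEAL voice 1 (pitch 60, oldest) -> assign | voices=[70 62 77 75]
Op 7: note_off(62): free voice 1 | voices=[70 - 77 75]
Op 8: note_on(69): voice 1 is free -> assigned | voices=[70 69 77 75]
Op 9: note_on(88): all voices busy, STEAL voice 2 (pitch 77, oldest) -> assign | voices=[70 69 88 75]
Op 10: note_off(75): free voice 3 | voices=[70 69 88 -]
Op 11: note_on(64): voice 3 is free -> assigned | voices=[70 69 88 64]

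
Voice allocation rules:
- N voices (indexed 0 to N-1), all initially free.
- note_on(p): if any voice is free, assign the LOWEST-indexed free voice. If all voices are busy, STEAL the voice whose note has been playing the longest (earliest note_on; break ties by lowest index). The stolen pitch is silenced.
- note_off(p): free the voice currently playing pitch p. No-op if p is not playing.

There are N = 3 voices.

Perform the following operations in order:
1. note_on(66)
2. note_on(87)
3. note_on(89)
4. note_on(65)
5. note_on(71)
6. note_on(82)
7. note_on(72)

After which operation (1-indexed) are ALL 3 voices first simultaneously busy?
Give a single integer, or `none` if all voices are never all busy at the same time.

Op 1: note_on(66): voice 0 is free -> assigned | voices=[66 - -]
Op 2: note_on(87): voice 1 is free -> assigned | voices=[66 87 -]
Op 3: note_on(89): voice 2 is free -> assigned | voices=[66 87 89]
Op 4: note_on(65): all voices busy, STEAL voice 0 (pitch 66, oldest) -> assign | voices=[65 87 89]
Op 5: note_on(71): all voices busy, STEAL voice 1 (pitch 87, oldest) -> assign | voices=[65 71 89]
Op 6: note_on(82): all voices busy, STEAL voice 2 (pitch 89, oldest) -> assign | voices=[65 71 82]
Op 7: note_on(72): all voices busy, STEAL voice 0 (pitch 65, oldest) -> assign | voices=[72 71 82]

Answer: 3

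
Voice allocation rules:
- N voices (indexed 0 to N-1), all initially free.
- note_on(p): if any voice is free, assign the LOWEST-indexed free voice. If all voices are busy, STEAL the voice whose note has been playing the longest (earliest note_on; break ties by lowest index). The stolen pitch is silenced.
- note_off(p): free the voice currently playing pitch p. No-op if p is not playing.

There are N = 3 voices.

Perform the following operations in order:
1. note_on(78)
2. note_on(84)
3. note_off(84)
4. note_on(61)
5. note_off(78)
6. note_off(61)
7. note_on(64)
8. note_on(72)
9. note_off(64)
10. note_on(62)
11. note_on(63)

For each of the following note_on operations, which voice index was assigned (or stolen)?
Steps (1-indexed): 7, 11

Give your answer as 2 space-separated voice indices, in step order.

Answer: 0 2

Derivation:
Op 1: note_on(78): voice 0 is free -> assigned | voices=[78 - -]
Op 2: note_on(84): voice 1 is free -> assigned | voices=[78 84 -]
Op 3: note_off(84): free voice 1 | voices=[78 - -]
Op 4: note_on(61): voice 1 is free -> assigned | voices=[78 61 -]
Op 5: note_off(78): free voice 0 | voices=[- 61 -]
Op 6: note_off(61): free voice 1 | voices=[- - -]
Op 7: note_on(64): voice 0 is free -> assigned | voices=[64 - -]
Op 8: note_on(72): voice 1 is free -> assigned | voices=[64 72 -]
Op 9: note_off(64): free voice 0 | voices=[- 72 -]
Op 10: note_on(62): voice 0 is free -> assigned | voices=[62 72 -]
Op 11: note_on(63): voice 2 is free -> assigned | voices=[62 72 63]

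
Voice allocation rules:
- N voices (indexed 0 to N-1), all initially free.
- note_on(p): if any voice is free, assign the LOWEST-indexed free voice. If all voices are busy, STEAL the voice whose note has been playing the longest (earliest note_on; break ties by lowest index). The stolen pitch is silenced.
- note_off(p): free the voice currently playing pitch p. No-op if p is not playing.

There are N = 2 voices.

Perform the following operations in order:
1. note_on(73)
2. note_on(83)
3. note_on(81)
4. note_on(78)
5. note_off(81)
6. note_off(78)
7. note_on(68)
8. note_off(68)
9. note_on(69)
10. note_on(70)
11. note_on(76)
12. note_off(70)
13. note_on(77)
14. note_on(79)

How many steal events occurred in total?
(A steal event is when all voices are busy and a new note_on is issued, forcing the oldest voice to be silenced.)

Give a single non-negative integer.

Op 1: note_on(73): voice 0 is free -> assigned | voices=[73 -]
Op 2: note_on(83): voice 1 is free -> assigned | voices=[73 83]
Op 3: note_on(81): all voices busy, STEAL voice 0 (pitch 73, oldest) -> assign | voices=[81 83]
Op 4: note_on(78): all voices busy, STEAL voice 1 (pitch 83, oldest) -> assign | voices=[81 78]
Op 5: note_off(81): free voice 0 | voices=[- 78]
Op 6: note_off(78): free voice 1 | voices=[- -]
Op 7: note_on(68): voice 0 is free -> assigned | voices=[68 -]
Op 8: note_off(68): free voice 0 | voices=[- -]
Op 9: note_on(69): voice 0 is free -> assigned | voices=[69 -]
Op 10: note_on(70): voice 1 is free -> assigned | voices=[69 70]
Op 11: note_on(76): all voices busy, STEAL voice 0 (pitch 69, oldest) -> assign | voices=[76 70]
Op 12: note_off(70): free voice 1 | voices=[76 -]
Op 13: note_on(77): voice 1 is free -> assigned | voices=[76 77]
Op 14: note_on(79): all voices busy, STEAL voice 0 (pitch 76, oldest) -> assign | voices=[79 77]

Answer: 4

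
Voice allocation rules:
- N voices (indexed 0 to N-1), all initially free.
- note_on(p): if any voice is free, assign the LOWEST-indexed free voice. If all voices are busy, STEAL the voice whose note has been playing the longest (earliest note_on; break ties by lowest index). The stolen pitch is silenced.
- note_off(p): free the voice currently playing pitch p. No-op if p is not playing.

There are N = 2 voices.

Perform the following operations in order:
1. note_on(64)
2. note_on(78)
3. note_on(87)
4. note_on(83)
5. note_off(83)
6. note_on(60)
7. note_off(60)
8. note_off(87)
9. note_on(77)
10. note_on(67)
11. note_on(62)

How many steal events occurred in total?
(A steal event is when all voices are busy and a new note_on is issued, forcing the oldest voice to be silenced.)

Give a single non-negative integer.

Op 1: note_on(64): voice 0 is free -> assigned | voices=[64 -]
Op 2: note_on(78): voice 1 is free -> assigned | voices=[64 78]
Op 3: note_on(87): all voices busy, STEAL voice 0 (pitch 64, oldest) -> assign | voices=[87 78]
Op 4: note_on(83): all voices busy, STEAL voice 1 (pitch 78, oldest) -> assign | voices=[87 83]
Op 5: note_off(83): free voice 1 | voices=[87 -]
Op 6: note_on(60): voice 1 is free -> assigned | voices=[87 60]
Op 7: note_off(60): free voice 1 | voices=[87 -]
Op 8: note_off(87): free voice 0 | voices=[- -]
Op 9: note_on(77): voice 0 is free -> assigned | voices=[77 -]
Op 10: note_on(67): voice 1 is free -> assigned | voices=[77 67]
Op 11: note_on(62): all voices busy, STEAL voice 0 (pitch 77, oldest) -> assign | voices=[62 67]

Answer: 3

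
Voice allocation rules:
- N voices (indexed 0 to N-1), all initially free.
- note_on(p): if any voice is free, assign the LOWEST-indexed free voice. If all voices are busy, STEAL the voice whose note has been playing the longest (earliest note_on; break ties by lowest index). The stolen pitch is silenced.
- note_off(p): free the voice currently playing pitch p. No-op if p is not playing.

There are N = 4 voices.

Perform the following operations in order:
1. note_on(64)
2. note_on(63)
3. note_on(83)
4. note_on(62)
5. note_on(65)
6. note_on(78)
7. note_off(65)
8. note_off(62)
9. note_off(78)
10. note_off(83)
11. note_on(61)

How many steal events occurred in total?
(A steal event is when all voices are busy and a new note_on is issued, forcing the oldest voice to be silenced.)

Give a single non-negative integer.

Answer: 2

Derivation:
Op 1: note_on(64): voice 0 is free -> assigned | voices=[64 - - -]
Op 2: note_on(63): voice 1 is free -> assigned | voices=[64 63 - -]
Op 3: note_on(83): voice 2 is free -> assigned | voices=[64 63 83 -]
Op 4: note_on(62): voice 3 is free -> assigned | voices=[64 63 83 62]
Op 5: note_on(65): all voices busy, STEAL voice 0 (pitch 64, oldest) -> assign | voices=[65 63 83 62]
Op 6: note_on(78): all voices busy, STEAL voice 1 (pitch 63, oldest) -> assign | voices=[65 78 83 62]
Op 7: note_off(65): free voice 0 | voices=[- 78 83 62]
Op 8: note_off(62): free voice 3 | voices=[- 78 83 -]
Op 9: note_off(78): free voice 1 | voices=[- - 83 -]
Op 10: note_off(83): free voice 2 | voices=[- - - -]
Op 11: note_on(61): voice 0 is free -> assigned | voices=[61 - - -]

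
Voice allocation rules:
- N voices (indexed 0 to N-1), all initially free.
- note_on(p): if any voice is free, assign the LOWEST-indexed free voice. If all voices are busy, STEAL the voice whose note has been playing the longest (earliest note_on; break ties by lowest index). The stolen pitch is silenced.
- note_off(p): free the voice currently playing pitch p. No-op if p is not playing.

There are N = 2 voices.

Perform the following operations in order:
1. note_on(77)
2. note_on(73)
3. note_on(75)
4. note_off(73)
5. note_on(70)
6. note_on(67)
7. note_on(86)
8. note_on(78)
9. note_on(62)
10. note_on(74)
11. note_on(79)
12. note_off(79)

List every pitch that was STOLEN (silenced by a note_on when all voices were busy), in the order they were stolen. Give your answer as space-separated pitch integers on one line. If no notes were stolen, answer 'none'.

Answer: 77 75 70 67 86 78 62

Derivation:
Op 1: note_on(77): voice 0 is free -> assigned | voices=[77 -]
Op 2: note_on(73): voice 1 is free -> assigned | voices=[77 73]
Op 3: note_on(75): all voices busy, STEAL voice 0 (pitch 77, oldest) -> assign | voices=[75 73]
Op 4: note_off(73): free voice 1 | voices=[75 -]
Op 5: note_on(70): voice 1 is free -> assigned | voices=[75 70]
Op 6: note_on(67): all voices busy, STEAL voice 0 (pitch 75, oldest) -> assign | voices=[67 70]
Op 7: note_on(86): all voices busy, STEAL voice 1 (pitch 70, oldest) -> assign | voices=[67 86]
Op 8: note_on(78): all voices busy, STEAL voice 0 (pitch 67, oldest) -> assign | voices=[78 86]
Op 9: note_on(62): all voices busy, STEAL voice 1 (pitch 86, oldest) -> assign | voices=[78 62]
Op 10: note_on(74): all voices busy, STEAL voice 0 (pitch 78, oldest) -> assign | voices=[74 62]
Op 11: note_on(79): all voices busy, STEAL voice 1 (pitch 62, oldest) -> assign | voices=[74 79]
Op 12: note_off(79): free voice 1 | voices=[74 -]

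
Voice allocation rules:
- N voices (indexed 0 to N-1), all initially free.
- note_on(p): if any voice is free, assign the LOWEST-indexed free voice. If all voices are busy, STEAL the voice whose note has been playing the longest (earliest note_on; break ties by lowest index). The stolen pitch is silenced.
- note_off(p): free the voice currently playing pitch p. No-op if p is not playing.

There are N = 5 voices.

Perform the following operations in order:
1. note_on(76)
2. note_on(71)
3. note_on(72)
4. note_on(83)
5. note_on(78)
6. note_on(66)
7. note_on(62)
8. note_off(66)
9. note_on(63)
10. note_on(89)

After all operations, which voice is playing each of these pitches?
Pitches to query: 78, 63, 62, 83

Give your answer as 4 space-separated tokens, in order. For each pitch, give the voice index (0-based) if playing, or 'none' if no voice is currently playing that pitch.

Op 1: note_on(76): voice 0 is free -> assigned | voices=[76 - - - -]
Op 2: note_on(71): voice 1 is free -> assigned | voices=[76 71 - - -]
Op 3: note_on(72): voice 2 is free -> assigned | voices=[76 71 72 - -]
Op 4: note_on(83): voice 3 is free -> assigned | voices=[76 71 72 83 -]
Op 5: note_on(78): voice 4 is free -> assigned | voices=[76 71 72 83 78]
Op 6: note_on(66): all voices busy, STEAL voice 0 (pitch 76, oldest) -> assign | voices=[66 71 72 83 78]
Op 7: note_on(62): all voices busy, STEAL voice 1 (pitch 71, oldest) -> assign | voices=[66 62 72 83 78]
Op 8: note_off(66): free voice 0 | voices=[- 62 72 83 78]
Op 9: note_on(63): voice 0 is free -> assigned | voices=[63 62 72 83 78]
Op 10: note_on(89): all voices busy, STEAL voice 2 (pitch 72, oldest) -> assign | voices=[63 62 89 83 78]

Answer: 4 0 1 3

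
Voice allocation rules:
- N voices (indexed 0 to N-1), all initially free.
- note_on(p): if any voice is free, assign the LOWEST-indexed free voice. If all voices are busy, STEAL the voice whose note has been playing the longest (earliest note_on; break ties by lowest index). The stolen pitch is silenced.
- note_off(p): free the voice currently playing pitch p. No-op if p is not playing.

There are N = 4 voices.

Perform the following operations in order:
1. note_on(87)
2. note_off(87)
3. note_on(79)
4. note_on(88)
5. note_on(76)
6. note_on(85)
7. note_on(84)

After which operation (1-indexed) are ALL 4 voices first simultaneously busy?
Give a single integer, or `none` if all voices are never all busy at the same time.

Op 1: note_on(87): voice 0 is free -> assigned | voices=[87 - - -]
Op 2: note_off(87): free voice 0 | voices=[- - - -]
Op 3: note_on(79): voice 0 is free -> assigned | voices=[79 - - -]
Op 4: note_on(88): voice 1 is free -> assigned | voices=[79 88 - -]
Op 5: note_on(76): voice 2 is free -> assigned | voices=[79 88 76 -]
Op 6: note_on(85): voice 3 is free -> assigned | voices=[79 88 76 85]
Op 7: note_on(84): all voices busy, STEAL voice 0 (pitch 79, oldest) -> assign | voices=[84 88 76 85]

Answer: 6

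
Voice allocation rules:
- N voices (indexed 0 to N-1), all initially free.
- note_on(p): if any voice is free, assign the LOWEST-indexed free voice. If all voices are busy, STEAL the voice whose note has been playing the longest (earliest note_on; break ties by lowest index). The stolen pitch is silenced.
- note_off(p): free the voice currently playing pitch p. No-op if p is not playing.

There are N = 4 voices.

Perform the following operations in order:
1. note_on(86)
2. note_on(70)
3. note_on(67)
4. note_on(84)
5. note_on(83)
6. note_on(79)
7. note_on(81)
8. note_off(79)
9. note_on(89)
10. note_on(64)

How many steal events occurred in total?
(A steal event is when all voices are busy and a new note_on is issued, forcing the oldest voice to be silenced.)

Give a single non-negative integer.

Op 1: note_on(86): voice 0 is free -> assigned | voices=[86 - - -]
Op 2: note_on(70): voice 1 is free -> assigned | voices=[86 70 - -]
Op 3: note_on(67): voice 2 is free -> assigned | voices=[86 70 67 -]
Op 4: note_on(84): voice 3 is free -> assigned | voices=[86 70 67 84]
Op 5: note_on(83): all voices busy, STEAL voice 0 (pitch 86, oldest) -> assign | voices=[83 70 67 84]
Op 6: note_on(79): all voices busy, STEAL voice 1 (pitch 70, oldest) -> assign | voices=[83 79 67 84]
Op 7: note_on(81): all voices busy, STEAL voice 2 (pitch 67, oldest) -> assign | voices=[83 79 81 84]
Op 8: note_off(79): free voice 1 | voices=[83 - 81 84]
Op 9: note_on(89): voice 1 is free -> assigned | voices=[83 89 81 84]
Op 10: note_on(64): all voices busy, STEAL voice 3 (pitch 84, oldest) -> assign | voices=[83 89 81 64]

Answer: 4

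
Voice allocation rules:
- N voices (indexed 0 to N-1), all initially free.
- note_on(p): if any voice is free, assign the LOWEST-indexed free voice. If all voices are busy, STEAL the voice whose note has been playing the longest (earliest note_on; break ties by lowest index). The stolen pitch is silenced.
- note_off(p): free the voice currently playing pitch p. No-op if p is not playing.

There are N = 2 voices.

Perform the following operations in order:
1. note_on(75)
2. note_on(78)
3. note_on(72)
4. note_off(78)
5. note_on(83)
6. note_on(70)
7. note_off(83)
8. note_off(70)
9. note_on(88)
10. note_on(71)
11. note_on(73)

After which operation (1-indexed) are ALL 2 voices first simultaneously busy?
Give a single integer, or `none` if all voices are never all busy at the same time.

Op 1: note_on(75): voice 0 is free -> assigned | voices=[75 -]
Op 2: note_on(78): voice 1 is free -> assigned | voices=[75 78]
Op 3: note_on(72): all voices busy, STEAL voice 0 (pitch 75, oldest) -> assign | voices=[72 78]
Op 4: note_off(78): free voice 1 | voices=[72 -]
Op 5: note_on(83): voice 1 is free -> assigned | voices=[72 83]
Op 6: note_on(70): all voices busy, STEAL voice 0 (pitch 72, oldest) -> assign | voices=[70 83]
Op 7: note_off(83): free voice 1 | voices=[70 -]
Op 8: note_off(70): free voice 0 | voices=[- -]
Op 9: note_on(88): voice 0 is free -> assigned | voices=[88 -]
Op 10: note_on(71): voice 1 is free -> assigned | voices=[88 71]
Op 11: note_on(73): all voices busy, STEAL voice 0 (pitch 88, oldest) -> assign | voices=[73 71]

Answer: 2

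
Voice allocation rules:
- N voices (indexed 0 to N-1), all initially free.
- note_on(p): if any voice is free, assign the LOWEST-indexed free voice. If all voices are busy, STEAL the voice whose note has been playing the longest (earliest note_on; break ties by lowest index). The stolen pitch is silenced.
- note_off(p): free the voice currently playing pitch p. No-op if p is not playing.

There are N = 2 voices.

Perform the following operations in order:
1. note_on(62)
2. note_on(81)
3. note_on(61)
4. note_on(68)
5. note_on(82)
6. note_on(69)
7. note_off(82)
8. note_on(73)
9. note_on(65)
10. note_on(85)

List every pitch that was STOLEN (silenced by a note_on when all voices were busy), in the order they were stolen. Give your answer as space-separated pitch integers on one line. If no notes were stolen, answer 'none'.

Op 1: note_on(62): voice 0 is free -> assigned | voices=[62 -]
Op 2: note_on(81): voice 1 is free -> assigned | voices=[62 81]
Op 3: note_on(61): all voices busy, STEAL voice 0 (pitch 62, oldest) -> assign | voices=[61 81]
Op 4: note_on(68): all voices busy, STEAL voice 1 (pitch 81, oldest) -> assign | voices=[61 68]
Op 5: note_on(82): all voices busy, STEAL voice 0 (pitch 61, oldest) -> assign | voices=[82 68]
Op 6: note_on(69): all voices busy, STEAL voice 1 (pitch 68, oldest) -> assign | voices=[82 69]
Op 7: note_off(82): free voice 0 | voices=[- 69]
Op 8: note_on(73): voice 0 is free -> assigned | voices=[73 69]
Op 9: note_on(65): all voices busy, STEAL voice 1 (pitch 69, oldest) -> assign | voices=[73 65]
Op 10: note_on(85): all voices busy, STEAL voice 0 (pitch 73, oldest) -> assign | voices=[85 65]

Answer: 62 81 61 68 69 73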